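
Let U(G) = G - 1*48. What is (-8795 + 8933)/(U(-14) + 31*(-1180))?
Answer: -23/6107 ≈ -0.0037662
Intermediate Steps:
U(G) = -48 + G (U(G) = G - 48 = -48 + G)
(-8795 + 8933)/(U(-14) + 31*(-1180)) = (-8795 + 8933)/((-48 - 14) + 31*(-1180)) = 138/(-62 - 36580) = 138/(-36642) = 138*(-1/36642) = -23/6107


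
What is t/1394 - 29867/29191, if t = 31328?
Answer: 436430525/20346127 ≈ 21.450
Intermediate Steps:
t/1394 - 29867/29191 = 31328/1394 - 29867/29191 = 31328*(1/1394) - 29867*1/29191 = 15664/697 - 29867/29191 = 436430525/20346127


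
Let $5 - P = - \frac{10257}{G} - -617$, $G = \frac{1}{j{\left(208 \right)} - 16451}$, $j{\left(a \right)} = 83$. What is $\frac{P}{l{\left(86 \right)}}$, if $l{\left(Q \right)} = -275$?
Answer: $\frac{167887188}{275} \approx 6.105 \cdot 10^{5}$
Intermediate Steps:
$G = - \frac{1}{16368}$ ($G = \frac{1}{83 - 16451} = \frac{1}{-16368} = - \frac{1}{16368} \approx -6.1095 \cdot 10^{-5}$)
$P = -167887188$ ($P = 5 - \left(- \frac{10257}{- \frac{1}{16368}} - -617\right) = 5 - \left(\left(-10257\right) \left(-16368\right) + 617\right) = 5 - \left(167886576 + 617\right) = 5 - 167887193 = -167887188$)
$\frac{P}{l{\left(86 \right)}} = - \frac{167887188}{-275} = \left(-167887188\right) \left(- \frac{1}{275}\right) = \frac{167887188}{275}$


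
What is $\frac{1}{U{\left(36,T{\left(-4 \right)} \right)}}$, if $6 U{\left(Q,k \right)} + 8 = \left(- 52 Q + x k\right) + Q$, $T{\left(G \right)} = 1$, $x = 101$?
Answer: $- \frac{2}{581} \approx -0.0034423$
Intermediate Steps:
$U{\left(Q,k \right)} = - \frac{4}{3} - \frac{17 Q}{2} + \frac{101 k}{6}$ ($U{\left(Q,k \right)} = - \frac{4}{3} + \frac{\left(- 52 Q + 101 k\right) + Q}{6} = - \frac{4}{3} + \frac{- 51 Q + 101 k}{6} = - \frac{4}{3} - \left(- \frac{101 k}{6} + \frac{17 Q}{2}\right) = - \frac{4}{3} - \frac{17 Q}{2} + \frac{101 k}{6}$)
$\frac{1}{U{\left(36,T{\left(-4 \right)} \right)}} = \frac{1}{- \frac{4}{3} - 306 + \frac{101}{6} \cdot 1} = \frac{1}{- \frac{4}{3} - 306 + \frac{101}{6}} = \frac{1}{- \frac{581}{2}} = - \frac{2}{581}$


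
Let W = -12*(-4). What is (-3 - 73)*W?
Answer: -3648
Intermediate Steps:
W = 48
(-3 - 73)*W = (-3 - 73)*48 = -76*48 = -3648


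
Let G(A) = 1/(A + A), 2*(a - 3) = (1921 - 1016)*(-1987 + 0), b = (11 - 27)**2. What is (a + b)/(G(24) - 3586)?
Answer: 43145208/172127 ≈ 250.66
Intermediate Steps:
b = 256 (b = (-16)**2 = 256)
a = -1798229/2 (a = 3 + ((1921 - 1016)*(-1987 + 0))/2 = 3 + (905*(-1987))/2 = 3 + (1/2)*(-1798235) = 3 - 1798235/2 = -1798229/2 ≈ -8.9911e+5)
G(A) = 1/(2*A)
(a + b)/(G(24) - 3586) = (-1798229/2 + 256)/((1/2)/24 - 3586) = -1797717/(2*((1/2)*(1/24) - 3586)) = -1797717/(2*(1/48 - 3586)) = -1797717/(2*(-172127/48)) = -1797717/2*(-48/172127) = 43145208/172127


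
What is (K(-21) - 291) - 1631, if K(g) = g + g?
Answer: -1964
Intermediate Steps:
K(g) = 2*g
(K(-21) - 291) - 1631 = (2*(-21) - 291) - 1631 = (-42 - 291) - 1631 = -333 - 1631 = -1964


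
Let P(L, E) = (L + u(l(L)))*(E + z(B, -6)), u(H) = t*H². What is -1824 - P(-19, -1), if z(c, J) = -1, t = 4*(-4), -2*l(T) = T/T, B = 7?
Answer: -1870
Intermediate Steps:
l(T) = -½ (l(T) = -T/(2*T) = -½*1 = -½)
t = -16
u(H) = -16*H²
P(L, E) = (-1 + E)*(-4 + L) (P(L, E) = (L - 16*(-½)²)*(E - 1) = (L - 16*¼)*(-1 + E) = (L - 4)*(-1 + E) = (-4 + L)*(-1 + E) = (-1 + E)*(-4 + L))
-1824 - P(-19, -1) = -1824 - (4 - 1*(-19) - 4*(-1) - 1*(-19)) = -1824 - (4 + 19 + 4 + 19) = -1824 - 1*46 = -1824 - 46 = -1870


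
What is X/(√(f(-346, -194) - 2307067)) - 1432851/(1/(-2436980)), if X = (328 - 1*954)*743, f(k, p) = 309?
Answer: 3491829229980 + 232559*I*√2306758/1153379 ≈ 3.4918e+12 + 306.24*I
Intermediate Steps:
X = -465118 (X = (328 - 954)*743 = -626*743 = -465118)
X/(√(f(-346, -194) - 2307067)) - 1432851/(1/(-2436980)) = -465118/√(309 - 2307067) - 1432851/(1/(-2436980)) = -465118*(-I*√2306758/2306758) - 1432851/(-1/2436980) = -465118*(-I*√2306758/2306758) - 1432851*(-2436980) = -(-232559)*I*√2306758/1153379 + 3491829229980 = 232559*I*√2306758/1153379 + 3491829229980 = 3491829229980 + 232559*I*√2306758/1153379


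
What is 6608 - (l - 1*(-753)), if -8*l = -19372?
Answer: 6867/2 ≈ 3433.5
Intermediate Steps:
l = 4843/2 (l = -1/8*(-19372) = 4843/2 ≈ 2421.5)
6608 - (l - 1*(-753)) = 6608 - (4843/2 - 1*(-753)) = 6608 - (4843/2 + 753) = 6608 - 1*6349/2 = 6608 - 6349/2 = 6867/2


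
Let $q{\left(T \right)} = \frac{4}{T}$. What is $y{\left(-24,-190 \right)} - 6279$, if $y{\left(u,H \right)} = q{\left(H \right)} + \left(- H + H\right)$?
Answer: $- \frac{596507}{95} \approx -6279.0$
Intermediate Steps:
$y{\left(u,H \right)} = \frac{4}{H}$ ($y{\left(u,H \right)} = \frac{4}{H} + \left(- H + H\right) = \frac{4}{H} + 0 = \frac{4}{H}$)
$y{\left(-24,-190 \right)} - 6279 = \frac{4}{-190} - 6279 = 4 \left(- \frac{1}{190}\right) - 6279 = - \frac{2}{95} - 6279 = - \frac{596507}{95}$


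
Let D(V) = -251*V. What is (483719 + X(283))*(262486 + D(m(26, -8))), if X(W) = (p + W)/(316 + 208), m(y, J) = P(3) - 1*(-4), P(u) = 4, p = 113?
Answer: 16505784443664/131 ≈ 1.2600e+11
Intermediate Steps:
m(y, J) = 8 (m(y, J) = 4 - 1*(-4) = 4 + 4 = 8)
X(W) = 113/524 + W/524 (X(W) = (113 + W)/(316 + 208) = (113 + W)/524 = (113 + W)*(1/524) = 113/524 + W/524)
(483719 + X(283))*(262486 + D(m(26, -8))) = (483719 + (113/524 + (1/524)*283))*(262486 - 251*8) = (483719 + (113/524 + 283/524))*(262486 - 2008) = (483719 + 99/131)*260478 = (63367288/131)*260478 = 16505784443664/131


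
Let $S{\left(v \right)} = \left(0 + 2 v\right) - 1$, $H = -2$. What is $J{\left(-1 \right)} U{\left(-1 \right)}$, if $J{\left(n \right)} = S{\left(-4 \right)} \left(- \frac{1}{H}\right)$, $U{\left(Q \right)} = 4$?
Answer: $-18$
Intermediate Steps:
$S{\left(v \right)} = -1 + 2 v$ ($S{\left(v \right)} = 2 v - 1 = -1 + 2 v$)
$J{\left(n \right)} = - \frac{9}{2}$ ($J{\left(n \right)} = \left(-1 + 2 \left(-4\right)\right) \left(- \frac{1}{-2}\right) = \left(-1 - 8\right) \left(\left(-1\right) \left(- \frac{1}{2}\right)\right) = \left(-9\right) \frac{1}{2} = - \frac{9}{2}$)
$J{\left(-1 \right)} U{\left(-1 \right)} = \left(- \frac{9}{2}\right) 4 = -18$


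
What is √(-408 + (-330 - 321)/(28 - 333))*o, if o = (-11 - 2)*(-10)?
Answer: 26*I*√37755645/61 ≈ 2619.0*I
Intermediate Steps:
o = 130 (o = -13*(-10) = 130)
√(-408 + (-330 - 321)/(28 - 333))*o = √(-408 + (-330 - 321)/(28 - 333))*130 = √(-408 - 651/(-305))*130 = √(-408 - 651*(-1/305))*130 = √(-408 + 651/305)*130 = √(-123789/305)*130 = (I*√37755645/305)*130 = 26*I*√37755645/61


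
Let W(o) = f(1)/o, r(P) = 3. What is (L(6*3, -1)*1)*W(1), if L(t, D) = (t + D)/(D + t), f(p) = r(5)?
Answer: 3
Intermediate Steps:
f(p) = 3
W(o) = 3/o
L(t, D) = 1 (L(t, D) = (D + t)/(D + t) = 1)
(L(6*3, -1)*1)*W(1) = (1*1)*(3/1) = 1*(3*1) = 1*3 = 3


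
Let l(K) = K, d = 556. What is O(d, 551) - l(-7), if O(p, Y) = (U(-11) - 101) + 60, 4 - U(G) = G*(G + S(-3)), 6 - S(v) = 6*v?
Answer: 113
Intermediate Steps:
S(v) = 6 - 6*v
U(G) = 4 - G*(24 + G) (U(G) = 4 - G*(G + (6 - 6*(-3))) = 4 - G*(G + (6 + 18)) = 4 - G*(G + 24) = 4 - G*(24 + G))
O(p, Y) = 106 (O(p, Y) = ((4 - 1*(-11)² - 24*(-11)) - 101) + 60 = ((4 - 1*121 + 264) - 101) + 60 = ((4 - 121 + 264) - 101) + 60 = (147 - 101) + 60 = 46 + 60 = 106)
O(d, 551) - l(-7) = 106 - 1*(-7) = 106 + 7 = 113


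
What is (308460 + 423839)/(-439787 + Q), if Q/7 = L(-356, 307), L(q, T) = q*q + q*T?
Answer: -732299/317679 ≈ -2.3052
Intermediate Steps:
L(q, T) = q**2 + T*q
Q = 122108 (Q = 7*(-356*(307 - 356)) = 7*(-356*(-49)) = 7*17444 = 122108)
(308460 + 423839)/(-439787 + Q) = (308460 + 423839)/(-439787 + 122108) = 732299/(-317679) = 732299*(-1/317679) = -732299/317679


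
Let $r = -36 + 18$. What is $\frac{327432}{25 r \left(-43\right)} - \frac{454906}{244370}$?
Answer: $\frac{1186868779}{78809325} \approx 15.06$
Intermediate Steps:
$r = -18$
$\frac{327432}{25 r \left(-43\right)} - \frac{454906}{244370} = \frac{327432}{25 \left(-18\right) \left(-43\right)} - \frac{454906}{244370} = \frac{327432}{\left(-450\right) \left(-43\right)} - \frac{227453}{122185} = \frac{327432}{19350} - \frac{227453}{122185} = 327432 \cdot \frac{1}{19350} - \frac{227453}{122185} = \frac{54572}{3225} - \frac{227453}{122185} = \frac{1186868779}{78809325}$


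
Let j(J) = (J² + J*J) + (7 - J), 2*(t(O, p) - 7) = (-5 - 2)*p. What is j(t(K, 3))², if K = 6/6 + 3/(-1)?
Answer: 1225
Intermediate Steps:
K = -2 (K = 6*(⅙) + 3*(-1) = 1 - 3 = -2)
t(O, p) = 7 - 7*p/2 (t(O, p) = 7 + ((-5 - 2)*p)/2 = 7 + (-7*p)/2 = 7 - 7*p/2)
j(J) = 7 - J + 2*J² (j(J) = (J² + J²) + (7 - J) = 2*J² + (7 - J) = 7 - J + 2*J²)
j(t(K, 3))² = (7 - (7 - 7/2*3) + 2*(7 - 7/2*3)²)² = (7 - (7 - 21/2) + 2*(7 - 21/2)²)² = (7 - 1*(-7/2) + 2*(-7/2)²)² = (7 + 7/2 + 2*(49/4))² = (7 + 7/2 + 49/2)² = 35² = 1225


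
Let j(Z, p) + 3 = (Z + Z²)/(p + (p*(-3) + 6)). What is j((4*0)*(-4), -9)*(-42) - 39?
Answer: 87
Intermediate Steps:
j(Z, p) = -3 + (Z + Z²)/(6 - 2*p) (j(Z, p) = -3 + (Z + Z²)/(p + (p*(-3) + 6)) = -3 + (Z + Z²)/(p + (-3*p + 6)) = -3 + (Z + Z²)/(p + (6 - 3*p)) = -3 + (Z + Z²)/(6 - 2*p))
j((4*0)*(-4), -9)*(-42) - 39 = ((18 - 4*0*(-4) - ((4*0)*(-4))² - 6*(-9))/(2*(-3 - 9)))*(-42) - 39 = ((½)*(18 - 0*(-4) - (0*(-4))² + 54)/(-12))*(-42) - 39 = ((½)*(-1/12)*(18 - 1*0 - 1*0² + 54))*(-42) - 39 = ((½)*(-1/12)*(18 + 0 - 1*0 + 54))*(-42) - 39 = ((½)*(-1/12)*(18 + 0 + 0 + 54))*(-42) - 39 = ((½)*(-1/12)*72)*(-42) - 39 = -3*(-42) - 39 = 126 - 39 = 87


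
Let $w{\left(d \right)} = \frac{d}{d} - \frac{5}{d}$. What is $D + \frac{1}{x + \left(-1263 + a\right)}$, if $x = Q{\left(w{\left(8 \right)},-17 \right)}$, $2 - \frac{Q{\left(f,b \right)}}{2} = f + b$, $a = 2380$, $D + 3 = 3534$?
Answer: $\frac{16302631}{4617} \approx 3531.0$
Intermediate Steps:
$D = 3531$ ($D = -3 + 3534 = 3531$)
$w{\left(d \right)} = 1 - \frac{5}{d}$
$Q{\left(f,b \right)} = 4 - 2 b - 2 f$ ($Q{\left(f,b \right)} = 4 - 2 \left(f + b\right) = 4 - 2 \left(b + f\right) = 4 - \left(2 b + 2 f\right) = 4 - 2 b - 2 f$)
$x = \frac{149}{4}$ ($x = 4 - -34 - 2 \frac{-5 + 8}{8} = 4 + 34 - 2 \cdot \frac{1}{8} \cdot 3 = 4 + 34 - \frac{3}{4} = \frac{149}{4} \approx 37.25$)
$D + \frac{1}{x + \left(-1263 + a\right)} = 3531 + \frac{1}{\frac{149}{4} + \left(-1263 + 2380\right)} = 3531 + \frac{1}{\frac{149}{4} + 1117} = 3531 + \frac{1}{\frac{4617}{4}} = 3531 + \frac{4}{4617} = \frac{16302631}{4617}$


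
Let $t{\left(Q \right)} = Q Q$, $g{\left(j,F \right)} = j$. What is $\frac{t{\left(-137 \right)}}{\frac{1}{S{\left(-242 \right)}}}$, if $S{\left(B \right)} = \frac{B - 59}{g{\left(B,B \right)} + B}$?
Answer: $\frac{5649469}{484} \approx 11672.0$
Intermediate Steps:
$t{\left(Q \right)} = Q^{2}$
$S{\left(B \right)} = \frac{-59 + B}{2 B}$ ($S{\left(B \right)} = \frac{B - 59}{B + B} = \frac{-59 + B}{2 B}$)
$\frac{t{\left(-137 \right)}}{\frac{1}{S{\left(-242 \right)}}} = \frac{\left(-137\right)^{2}}{\frac{1}{\frac{1}{2} \frac{1}{-242} \left(-59 - 242\right)}} = \frac{18769}{\frac{1}{\frac{1}{2} \left(- \frac{1}{242}\right) \left(-301\right)}} = \frac{18769}{\frac{1}{\frac{301}{484}}} = \frac{18769}{\frac{484}{301}} = 18769 \cdot \frac{301}{484} = \frac{5649469}{484}$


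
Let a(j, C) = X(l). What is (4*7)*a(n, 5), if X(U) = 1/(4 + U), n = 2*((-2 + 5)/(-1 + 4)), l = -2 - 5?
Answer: -28/3 ≈ -9.3333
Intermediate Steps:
l = -7
n = 2 (n = 2*(3/3) = 2*(3*(1/3)) = 2*1 = 2)
a(j, C) = -1/3 (a(j, C) = 1/(4 - 7) = 1/(-3) = -1/3)
(4*7)*a(n, 5) = (4*7)*(-1/3) = 28*(-1/3) = -28/3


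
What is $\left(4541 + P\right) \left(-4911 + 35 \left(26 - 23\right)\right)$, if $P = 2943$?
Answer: $-35968104$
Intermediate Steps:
$\left(4541 + P\right) \left(-4911 + 35 \left(26 - 23\right)\right) = \left(4541 + 2943\right) \left(-4911 + 35 \left(26 - 23\right)\right) = 7484 \left(-4911 + 35 \cdot 3\right) = 7484 \left(-4911 + 105\right) = 7484 \left(-4806\right) = -35968104$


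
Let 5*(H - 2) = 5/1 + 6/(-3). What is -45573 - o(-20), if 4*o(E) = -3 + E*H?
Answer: -182237/4 ≈ -45559.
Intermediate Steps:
H = 13/5 (H = 2 + (5/1 + 6/(-3))/5 = 2 + (5*1 + 6*(-⅓))/5 = 2 + (5 - 2)/5 = 2 + (⅕)*3 = 2 + ⅗ = 13/5 ≈ 2.6000)
o(E) = -¾ + 13*E/20 (o(E) = (-3 + E*(13/5))/4 = (-3 + 13*E/5)/4 = -¾ + 13*E/20)
-45573 - o(-20) = -45573 - (-¾ + (13/20)*(-20)) = -45573 - (-¾ - 13) = -45573 - 1*(-55/4) = -45573 + 55/4 = -182237/4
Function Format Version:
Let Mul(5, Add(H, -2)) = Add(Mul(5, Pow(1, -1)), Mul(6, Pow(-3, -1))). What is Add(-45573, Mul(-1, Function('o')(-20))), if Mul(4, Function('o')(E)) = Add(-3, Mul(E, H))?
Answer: Rational(-182237, 4) ≈ -45559.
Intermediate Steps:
H = Rational(13, 5) (H = Add(2, Mul(Rational(1, 5), Add(Mul(5, Pow(1, -1)), Mul(6, Pow(-3, -1))))) = Add(2, Mul(Rational(1, 5), Add(Mul(5, 1), Mul(6, Rational(-1, 3))))) = Add(2, Mul(Rational(1, 5), Add(5, -2))) = Add(2, Mul(Rational(1, 5), 3)) = Add(2, Rational(3, 5)) = Rational(13, 5) ≈ 2.6000)
Function('o')(E) = Add(Rational(-3, 4), Mul(Rational(13, 20), E)) (Function('o')(E) = Mul(Rational(1, 4), Add(-3, Mul(E, Rational(13, 5)))) = Mul(Rational(1, 4), Add(-3, Mul(Rational(13, 5), E))) = Add(Rational(-3, 4), Mul(Rational(13, 20), E)))
Add(-45573, Mul(-1, Function('o')(-20))) = Add(-45573, Mul(-1, Add(Rational(-3, 4), Mul(Rational(13, 20), -20)))) = Add(-45573, Mul(-1, Add(Rational(-3, 4), -13))) = Add(-45573, Mul(-1, Rational(-55, 4))) = Add(-45573, Rational(55, 4)) = Rational(-182237, 4)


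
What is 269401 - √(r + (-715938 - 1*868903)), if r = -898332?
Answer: 269401 - 7*I*√50677 ≈ 2.694e+5 - 1575.8*I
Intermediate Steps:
269401 - √(r + (-715938 - 1*868903)) = 269401 - √(-898332 + (-715938 - 1*868903)) = 269401 - √(-898332 + (-715938 - 868903)) = 269401 - √(-898332 - 1584841) = 269401 - √(-2483173) = 269401 - 7*I*√50677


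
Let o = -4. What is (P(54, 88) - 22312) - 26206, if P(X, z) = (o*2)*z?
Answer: -49222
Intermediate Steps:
P(X, z) = -8*z (P(X, z) = (-4*2)*z = -8*z)
(P(54, 88) - 22312) - 26206 = (-8*88 - 22312) - 26206 = (-704 - 22312) - 26206 = -23016 - 26206 = -49222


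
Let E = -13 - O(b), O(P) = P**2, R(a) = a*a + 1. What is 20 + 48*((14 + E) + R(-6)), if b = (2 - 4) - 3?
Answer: 644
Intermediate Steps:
R(a) = 1 + a**2 (R(a) = a**2 + 1 = 1 + a**2)
b = -5 (b = -2 - 3 = -5)
E = -38 (E = -13 - 1*(-5)**2 = -13 - 1*25 = -13 - 25 = -38)
20 + 48*((14 + E) + R(-6)) = 20 + 48*((14 - 38) + (1 + (-6)**2)) = 20 + 48*(-24 + (1 + 36)) = 20 + 48*(-24 + 37) = 20 + 48*13 = 20 + 624 = 644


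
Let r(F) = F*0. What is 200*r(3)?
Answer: 0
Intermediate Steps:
r(F) = 0
200*r(3) = 200*0 = 0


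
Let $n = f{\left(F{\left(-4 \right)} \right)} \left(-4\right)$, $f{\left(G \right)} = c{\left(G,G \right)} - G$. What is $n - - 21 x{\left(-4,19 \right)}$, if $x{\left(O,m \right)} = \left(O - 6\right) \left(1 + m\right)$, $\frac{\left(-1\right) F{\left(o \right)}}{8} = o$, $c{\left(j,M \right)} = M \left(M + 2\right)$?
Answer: $-8424$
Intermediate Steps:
$c{\left(j,M \right)} = M \left(2 + M\right)$
$F{\left(o \right)} = - 8 o$
$x{\left(O,m \right)} = \left(1 + m\right) \left(-6 + O\right)$ ($x{\left(O,m \right)} = \left(-6 + O\right) \left(1 + m\right) = \left(1 + m\right) \left(-6 + O\right)$)
$f{\left(G \right)} = - G + G \left(2 + G\right)$ ($f{\left(G \right)} = G \left(2 + G\right) - G = - G + G \left(2 + G\right)$)
$n = -4224$ ($n = \left(-8\right) \left(-4\right) \left(1 - -32\right) \left(-4\right) = 32 \left(1 + 32\right) \left(-4\right) = 32 \cdot 33 \left(-4\right) = 1056 \left(-4\right) = -4224$)
$n - - 21 x{\left(-4,19 \right)} = -4224 - - 21 \left(-6 - 4 - 114 - 76\right) = -4224 - \left(-21\right) \left(-200\right) = -4224 - 4200 = -8424$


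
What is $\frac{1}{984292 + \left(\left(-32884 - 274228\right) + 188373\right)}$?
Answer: $\frac{1}{865553} \approx 1.1553 \cdot 10^{-6}$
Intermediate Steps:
$\frac{1}{984292 + \left(\left(-32884 - 274228\right) + 188373\right)} = \frac{1}{984292 + \left(-307112 + 188373\right)} = \frac{1}{984292 - 118739} = \frac{1}{865553}$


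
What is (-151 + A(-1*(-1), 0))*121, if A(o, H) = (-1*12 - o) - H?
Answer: -19844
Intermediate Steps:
A(o, H) = -12 - H - o (A(o, H) = (-12 - o) - H = -12 - H - o)
(-151 + A(-1*(-1), 0))*121 = (-151 + (-12 - 1*0 - (-1)*(-1)))*121 = (-151 + (-12 + 0 - 1*1))*121 = (-151 + (-12 + 0 - 1))*121 = (-151 - 13)*121 = -164*121 = -19844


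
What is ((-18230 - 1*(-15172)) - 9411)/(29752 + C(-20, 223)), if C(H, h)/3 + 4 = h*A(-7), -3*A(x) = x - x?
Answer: -12469/29740 ≈ -0.41927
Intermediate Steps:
A(x) = 0 (A(x) = -(x - x)/3 = -⅓*0 = 0)
C(H, h) = -12 (C(H, h) = -12 + 3*(h*0) = -12 + 3*0 = -12 + 0 = -12)
((-18230 - 1*(-15172)) - 9411)/(29752 + C(-20, 223)) = ((-18230 - 1*(-15172)) - 9411)/(29752 - 12) = ((-18230 + 15172) - 9411)/29740 = (-3058 - 9411)*(1/29740) = -12469*1/29740 = -12469/29740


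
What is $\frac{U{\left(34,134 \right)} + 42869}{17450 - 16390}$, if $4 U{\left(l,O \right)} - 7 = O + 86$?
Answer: $\frac{171703}{4240} \approx 40.496$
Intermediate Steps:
$U{\left(l,O \right)} = \frac{93}{4} + \frac{O}{4}$ ($U{\left(l,O \right)} = \frac{7}{4} + \frac{O + 86}{4} = \frac{7}{4} + \frac{86 + O}{4} = \frac{7}{4} + \left(\frac{43}{2} + \frac{O}{4}\right) = \frac{93}{4} + \frac{O}{4}$)
$\frac{U{\left(34,134 \right)} + 42869}{17450 - 16390} = \frac{\left(\frac{93}{4} + \frac{1}{4} \cdot 134\right) + 42869}{17450 - 16390} = \frac{\left(\frac{93}{4} + \frac{67}{2}\right) + 42869}{1060} = \left(\frac{227}{4} + 42869\right) \frac{1}{1060} = \frac{171703}{4} \cdot \frac{1}{1060} = \frac{171703}{4240}$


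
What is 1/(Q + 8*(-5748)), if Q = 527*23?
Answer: -1/33863 ≈ -2.9531e-5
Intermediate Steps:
Q = 12121
1/(Q + 8*(-5748)) = 1/(12121 + 8*(-5748)) = 1/(12121 - 45984) = 1/(-33863) = -1/33863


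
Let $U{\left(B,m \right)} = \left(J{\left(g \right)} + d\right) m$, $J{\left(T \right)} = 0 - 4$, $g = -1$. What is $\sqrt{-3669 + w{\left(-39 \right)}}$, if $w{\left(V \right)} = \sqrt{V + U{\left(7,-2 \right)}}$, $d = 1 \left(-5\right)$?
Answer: $\sqrt{-3669 + i \sqrt{21}} \approx 0.0378 + 60.572 i$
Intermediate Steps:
$d = -5$
$J{\left(T \right)} = -4$ ($J{\left(T \right)} = 0 - 4 = -4$)
$U{\left(B,m \right)} = - 9 m$ ($U{\left(B,m \right)} = \left(-4 - 5\right) m = - 9 m$)
$w{\left(V \right)} = \sqrt{18 + V}$ ($w{\left(V \right)} = \sqrt{V - -18} = \sqrt{V + 18} = \sqrt{18 + V}$)
$\sqrt{-3669 + w{\left(-39 \right)}} = \sqrt{-3669 + \sqrt{18 - 39}} = \sqrt{-3669 + \sqrt{-21}} = \sqrt{-3669 + i \sqrt{21}}$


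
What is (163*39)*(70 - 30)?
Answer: 254280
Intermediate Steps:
(163*39)*(70 - 30) = 6357*40 = 254280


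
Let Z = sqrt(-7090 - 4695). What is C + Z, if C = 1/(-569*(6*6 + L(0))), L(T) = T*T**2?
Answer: -1/20484 + I*sqrt(11785) ≈ -4.8819e-5 + 108.56*I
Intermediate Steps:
L(T) = T**3
C = -1/20484 (C = 1/(-569*(6*6 + 0**3)) = 1/(-569*(36 + 0)) = 1/(-569*36) = 1/(-20484) = -1/20484 ≈ -4.8819e-5)
Z = I*sqrt(11785) (Z = sqrt(-11785) = I*sqrt(11785) ≈ 108.56*I)
C + Z = -1/20484 + I*sqrt(11785)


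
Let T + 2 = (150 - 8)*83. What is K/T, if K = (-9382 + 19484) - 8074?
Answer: 169/982 ≈ 0.17210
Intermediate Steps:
T = 11784 (T = -2 + (150 - 8)*83 = -2 + 142*83 = -2 + 11786 = 11784)
K = 2028 (K = 10102 - 8074 = 2028)
K/T = 2028/11784 = 2028*(1/11784) = 169/982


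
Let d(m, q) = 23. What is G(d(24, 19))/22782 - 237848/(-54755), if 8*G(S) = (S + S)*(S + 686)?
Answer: 22567502329/4989713640 ≈ 4.5228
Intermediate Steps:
G(S) = S*(686 + S)/4 (G(S) = ((S + S)*(S + 686))/8 = ((2*S)*(686 + S))/8 = (2*S*(686 + S))/8 = S*(686 + S)/4)
G(d(24, 19))/22782 - 237848/(-54755) = ((¼)*23*(686 + 23))/22782 - 237848/(-54755) = ((¼)*23*709)*(1/22782) - 237848*(-1/54755) = (16307/4)*(1/22782) + 237848/54755 = 16307/91128 + 237848/54755 = 22567502329/4989713640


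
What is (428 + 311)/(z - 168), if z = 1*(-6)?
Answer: -739/174 ≈ -4.2471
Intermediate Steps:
z = -6
(428 + 311)/(z - 168) = (428 + 311)/(-6 - 168) = 739/(-174) = 739*(-1/174) = -739/174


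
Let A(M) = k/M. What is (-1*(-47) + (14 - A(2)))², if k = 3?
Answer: 14161/4 ≈ 3540.3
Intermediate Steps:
A(M) = 3/M
(-1*(-47) + (14 - A(2)))² = (-1*(-47) + (14 - 3/2))² = (47 + (14 - 3/2))² = (47 + 25/2)² = (119/2)² = 14161/4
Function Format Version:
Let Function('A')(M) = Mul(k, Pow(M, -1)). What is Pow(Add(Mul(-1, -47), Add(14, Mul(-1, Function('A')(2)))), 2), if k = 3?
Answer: Rational(14161, 4) ≈ 3540.3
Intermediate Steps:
Function('A')(M) = Mul(3, Pow(M, -1))
Pow(Add(Mul(-1, -47), Add(14, Mul(-1, Function('A')(2)))), 2) = Pow(Add(Mul(-1, -47), Add(14, Mul(-1, Mul(3, Pow(2, -1))))), 2) = Pow(Add(47, Add(14, Mul(-1, Mul(3, Rational(1, 2))))), 2) = Pow(Add(47, Add(14, Mul(-1, Rational(3, 2)))), 2) = Pow(Add(47, Add(14, Rational(-3, 2))), 2) = Pow(Add(47, Rational(25, 2)), 2) = Pow(Rational(119, 2), 2) = Rational(14161, 4)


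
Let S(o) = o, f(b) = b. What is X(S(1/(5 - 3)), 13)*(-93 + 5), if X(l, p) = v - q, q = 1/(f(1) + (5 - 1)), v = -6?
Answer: 2728/5 ≈ 545.60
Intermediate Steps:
q = ⅕ (q = 1/(1 + (5 - 1)) = 1/(1 + 4) = 1/5 = ⅕ ≈ 0.20000)
X(l, p) = -31/5 (X(l, p) = -6 - 1*⅕ = -6 - ⅕ = -31/5)
X(S(1/(5 - 3)), 13)*(-93 + 5) = -31*(-93 + 5)/5 = -31/5*(-88) = 2728/5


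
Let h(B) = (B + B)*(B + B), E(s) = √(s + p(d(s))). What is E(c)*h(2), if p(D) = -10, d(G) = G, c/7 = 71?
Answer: 16*√487 ≈ 353.09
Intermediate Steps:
c = 497 (c = 7*71 = 497)
E(s) = √(-10 + s) (E(s) = √(s - 10) = √(-10 + s))
h(B) = 4*B² (h(B) = (2*B)*(2*B) = 4*B²)
E(c)*h(2) = √(-10 + 497)*(4*2²) = √487*(4*4) = √487*16 = 16*√487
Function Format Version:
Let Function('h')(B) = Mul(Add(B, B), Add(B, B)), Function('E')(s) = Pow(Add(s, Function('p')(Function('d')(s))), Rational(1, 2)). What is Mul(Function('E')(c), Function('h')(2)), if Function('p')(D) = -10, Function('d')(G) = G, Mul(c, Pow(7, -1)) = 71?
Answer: Mul(16, Pow(487, Rational(1, 2))) ≈ 353.09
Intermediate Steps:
c = 497 (c = Mul(7, 71) = 497)
Function('E')(s) = Pow(Add(-10, s), Rational(1, 2)) (Function('E')(s) = Pow(Add(s, -10), Rational(1, 2)) = Pow(Add(-10, s), Rational(1, 2)))
Function('h')(B) = Mul(4, Pow(B, 2)) (Function('h')(B) = Mul(Mul(2, B), Mul(2, B)) = Mul(4, Pow(B, 2)))
Mul(Function('E')(c), Function('h')(2)) = Mul(Pow(Add(-10, 497), Rational(1, 2)), Mul(4, Pow(2, 2))) = Mul(Pow(487, Rational(1, 2)), Mul(4, 4)) = Mul(Pow(487, Rational(1, 2)), 16) = Mul(16, Pow(487, Rational(1, 2)))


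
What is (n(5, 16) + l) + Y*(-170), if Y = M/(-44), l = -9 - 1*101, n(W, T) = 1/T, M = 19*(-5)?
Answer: -83949/176 ≈ -476.98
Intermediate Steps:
M = -95
l = -110 (l = -9 - 101 = -110)
Y = 95/44 (Y = -95/(-44) = -95*(-1/44) = 95/44 ≈ 2.1591)
(n(5, 16) + l) + Y*(-170) = (1/16 - 110) + (95/44)*(-170) = (1/16 - 110) - 8075/22 = -1759/16 - 8075/22 = -83949/176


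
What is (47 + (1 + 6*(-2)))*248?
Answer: 8928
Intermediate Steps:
(47 + (1 + 6*(-2)))*248 = (47 + (1 - 12))*248 = (47 - 11)*248 = 36*248 = 8928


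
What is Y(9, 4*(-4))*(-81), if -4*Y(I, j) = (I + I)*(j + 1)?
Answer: -10935/2 ≈ -5467.5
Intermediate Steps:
Y(I, j) = -I*(1 + j)/2 (Y(I, j) = -(I + I)*(j + 1)/4 = -2*I*(1 + j)/4 = -I*(1 + j)/2)
Y(9, 4*(-4))*(-81) = -1/2*9*(1 + 4*(-4))*(-81) = -1/2*9*(1 - 16)*(-81) = -1/2*9*(-15)*(-81) = (135/2)*(-81) = -10935/2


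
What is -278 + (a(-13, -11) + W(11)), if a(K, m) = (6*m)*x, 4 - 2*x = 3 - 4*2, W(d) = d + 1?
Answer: -563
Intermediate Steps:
W(d) = 1 + d
x = 9/2 (x = 2 - (3 - 4*2)/2 = 2 - (3 - 8)/2 = 2 - ½*(-5) = 2 + 5/2 = 9/2 ≈ 4.5000)
a(K, m) = 27*m (a(K, m) = (6*m)*(9/2) = 27*m)
-278 + (a(-13, -11) + W(11)) = -278 + (27*(-11) + (1 + 11)) = -278 + (-297 + 12) = -278 - 285 = -563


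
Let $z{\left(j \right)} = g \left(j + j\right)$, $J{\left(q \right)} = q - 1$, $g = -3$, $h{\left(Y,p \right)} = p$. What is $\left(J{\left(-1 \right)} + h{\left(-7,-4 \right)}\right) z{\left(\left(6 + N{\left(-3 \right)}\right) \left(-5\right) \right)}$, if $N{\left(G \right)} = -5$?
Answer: $-180$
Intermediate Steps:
$J{\left(q \right)} = -1 + q$ ($J{\left(q \right)} = q - 1 = -1 + q$)
$z{\left(j \right)} = - 6 j$ ($z{\left(j \right)} = - 3 \left(j + j\right) = - 3 \cdot 2 j = - 6 j$)
$\left(J{\left(-1 \right)} + h{\left(-7,-4 \right)}\right) z{\left(\left(6 + N{\left(-3 \right)}\right) \left(-5\right) \right)} = \left(\left(-1 - 1\right) - 4\right) \left(- 6 \left(6 - 5\right) \left(-5\right)\right) = \left(-2 - 4\right) \left(- 6 \cdot 1 \left(-5\right)\right) = - 6 \left(\left(-6\right) \left(-5\right)\right) = \left(-6\right) 30 = -180$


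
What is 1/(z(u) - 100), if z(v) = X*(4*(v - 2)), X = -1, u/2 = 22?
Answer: -1/268 ≈ -0.0037313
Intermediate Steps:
u = 44 (u = 2*22 = 44)
z(v) = 8 - 4*v (z(v) = -4*(v - 2) = -4*(-2 + v) = -(-8 + 4*v) = 8 - 4*v)
1/(z(u) - 100) = 1/((8 - 4*44) - 100) = 1/((8 - 176) - 100) = 1/(-168 - 100) = 1/(-268) = -1/268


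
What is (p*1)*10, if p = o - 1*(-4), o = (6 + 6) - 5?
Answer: 110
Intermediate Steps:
o = 7 (o = 12 - 5 = 7)
p = 11 (p = 7 - 1*(-4) = 7 + 4 = 11)
(p*1)*10 = (11*1)*10 = 11*10 = 110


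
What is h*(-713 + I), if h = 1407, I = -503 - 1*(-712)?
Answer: -709128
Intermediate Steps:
I = 209 (I = -503 + 712 = 209)
h*(-713 + I) = 1407*(-713 + 209) = 1407*(-504) = -709128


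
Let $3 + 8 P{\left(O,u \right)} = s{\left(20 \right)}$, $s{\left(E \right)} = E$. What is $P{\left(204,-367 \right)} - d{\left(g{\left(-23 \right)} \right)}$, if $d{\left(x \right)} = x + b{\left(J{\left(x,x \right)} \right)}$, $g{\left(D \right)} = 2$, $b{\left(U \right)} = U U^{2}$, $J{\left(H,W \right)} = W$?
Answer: $- \frac{63}{8} \approx -7.875$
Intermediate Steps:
$b{\left(U \right)} = U^{3}$
$P{\left(O,u \right)} = \frac{17}{8}$ ($P{\left(O,u \right)} = - \frac{3}{8} + \frac{1}{8} \cdot 20 = - \frac{3}{8} + \frac{5}{2} = \frac{17}{8}$)
$d{\left(x \right)} = x + x^{3}$
$P{\left(204,-367 \right)} - d{\left(g{\left(-23 \right)} \right)} = \frac{17}{8} - \left(2 + 2^{3}\right) = \frac{17}{8} - \left(2 + 8\right) = \frac{17}{8} - 10 = - \frac{63}{8}$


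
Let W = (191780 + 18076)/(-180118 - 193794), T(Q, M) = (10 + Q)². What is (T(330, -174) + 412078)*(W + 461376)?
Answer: 11378967980720496/46739 ≈ 2.4346e+11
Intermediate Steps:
W = -26232/46739 (W = 209856/(-373912) = 209856*(-1/373912) = -26232/46739 ≈ -0.56124)
(T(330, -174) + 412078)*(W + 461376) = ((10 + 330)² + 412078)*(-26232/46739 + 461376) = (340² + 412078)*(21564226632/46739) = (115600 + 412078)*(21564226632/46739) = 527678*(21564226632/46739) = 11378967980720496/46739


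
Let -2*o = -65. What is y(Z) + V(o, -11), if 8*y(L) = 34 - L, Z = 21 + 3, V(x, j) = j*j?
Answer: 489/4 ≈ 122.25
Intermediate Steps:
o = 65/2 (o = -½*(-65) = 65/2 ≈ 32.500)
V(x, j) = j²
Z = 24
y(L) = 17/4 - L/8 (y(L) = (34 - L)/8 = 17/4 - L/8)
y(Z) + V(o, -11) = (17/4 - ⅛*24) + (-11)² = (17/4 - 3) + 121 = 5/4 + 121 = 489/4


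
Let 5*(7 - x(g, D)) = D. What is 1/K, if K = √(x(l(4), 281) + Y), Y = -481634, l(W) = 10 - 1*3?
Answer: -I*√752630/602104 ≈ -0.0014409*I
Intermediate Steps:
l(W) = 7 (l(W) = 10 - 3 = 7)
x(g, D) = 7 - D/5
K = 4*I*√752630/5 (K = √((7 - ⅕*281) - 481634) = √((7 - 281/5) - 481634) = √(-246/5 - 481634) = √(-2408416/5) = 4*I*√752630/5 ≈ 694.03*I)
1/K = 1/(4*I*√752630/5) = -I*√752630/602104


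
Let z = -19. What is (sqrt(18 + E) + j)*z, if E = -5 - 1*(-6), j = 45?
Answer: -855 - 19*sqrt(19) ≈ -937.82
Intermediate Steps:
E = 1 (E = -5 + 6 = 1)
(sqrt(18 + E) + j)*z = (sqrt(18 + 1) + 45)*(-19) = (sqrt(19) + 45)*(-19) = (45 + sqrt(19))*(-19) = -855 - 19*sqrt(19)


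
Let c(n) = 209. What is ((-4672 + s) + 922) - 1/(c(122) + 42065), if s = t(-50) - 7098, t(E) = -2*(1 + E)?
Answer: -454445501/42274 ≈ -10750.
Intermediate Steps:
t(E) = -2 - 2*E
s = -7000 (s = (-2 - 2*(-50)) - 7098 = (-2 + 100) - 7098 = 98 - 7098 = -7000)
((-4672 + s) + 922) - 1/(c(122) + 42065) = ((-4672 - 7000) + 922) - 1/(209 + 42065) = (-11672 + 922) - 1/42274 = -10750 - 1*1/42274 = -10750 - 1/42274 = -454445501/42274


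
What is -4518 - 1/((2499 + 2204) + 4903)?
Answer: -43399909/9606 ≈ -4518.0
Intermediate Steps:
-4518 - 1/((2499 + 2204) + 4903) = -4518 - 1/(4703 + 4903) = -4518 - 1/9606 = -43399909/9606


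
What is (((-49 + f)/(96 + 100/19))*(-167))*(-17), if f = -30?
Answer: -4261339/1924 ≈ -2214.8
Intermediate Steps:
(((-49 + f)/(96 + 100/19))*(-167))*(-17) = (((-49 - 30)/(96 + 100/19))*(-167))*(-17) = (-79/(96 + 100*(1/19))*(-167))*(-17) = (-79/(96 + 100/19)*(-167))*(-17) = (-79/1924/19*(-167))*(-17) = (-79*19/1924*(-167))*(-17) = -1501/1924*(-167)*(-17) = (250667/1924)*(-17) = -4261339/1924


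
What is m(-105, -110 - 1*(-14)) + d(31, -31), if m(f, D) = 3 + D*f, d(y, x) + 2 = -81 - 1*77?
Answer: 9923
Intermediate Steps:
d(y, x) = -160 (d(y, x) = -2 + (-81 - 1*77) = -2 + (-81 - 77) = -2 - 158 = -160)
m(-105, -110 - 1*(-14)) + d(31, -31) = (3 + (-110 - 1*(-14))*(-105)) - 160 = (3 + (-110 + 14)*(-105)) - 160 = (3 - 96*(-105)) - 160 = (3 + 10080) - 160 = 10083 - 160 = 9923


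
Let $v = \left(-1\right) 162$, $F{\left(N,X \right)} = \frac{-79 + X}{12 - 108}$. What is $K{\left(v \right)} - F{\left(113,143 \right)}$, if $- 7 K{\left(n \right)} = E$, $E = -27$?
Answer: $\frac{95}{21} \approx 4.5238$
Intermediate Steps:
$F{\left(N,X \right)} = \frac{79}{96} - \frac{X}{96}$ ($F{\left(N,X \right)} = \frac{-79 + X}{-96} = \left(-79 + X\right) \left(- \frac{1}{96}\right) = \frac{79}{96} - \frac{X}{96}$)
$v = -162$
$K{\left(n \right)} = \frac{27}{7}$ ($K{\left(n \right)} = \left(- \frac{1}{7}\right) \left(-27\right) = \frac{27}{7}$)
$K{\left(v \right)} - F{\left(113,143 \right)} = \frac{27}{7} - \left(\frac{79}{96} - \frac{143}{96}\right) = \frac{27}{7} - - \frac{2}{3} = \frac{27}{7} + \frac{2}{3} = \frac{95}{21}$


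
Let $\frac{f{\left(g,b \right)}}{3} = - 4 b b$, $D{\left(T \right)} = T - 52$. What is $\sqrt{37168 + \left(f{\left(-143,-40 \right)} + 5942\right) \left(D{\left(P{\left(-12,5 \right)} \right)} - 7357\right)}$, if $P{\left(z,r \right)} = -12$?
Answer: $\sqrt{98424786} \approx 9920.9$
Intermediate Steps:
$D{\left(T \right)} = -52 + T$ ($D{\left(T \right)} = T - 52 = -52 + T$)
$f{\left(g,b \right)} = - 12 b^{2}$ ($f{\left(g,b \right)} = 3 - 4 b b = 3 \left(- 4 b^{2}\right) = - 12 b^{2}$)
$\sqrt{37168 + \left(f{\left(-143,-40 \right)} + 5942\right) \left(D{\left(P{\left(-12,5 \right)} \right)} - 7357\right)} = \sqrt{37168 + \left(- 12 \left(-40\right)^{2} + 5942\right) \left(\left(-52 - 12\right) - 7357\right)} = \sqrt{37168 + \left(\left(-12\right) 1600 + 5942\right) \left(-64 - 7357\right)} = \sqrt{37168 + \left(-19200 + 5942\right) \left(-7421\right)} = \sqrt{37168 - -98387618} = \sqrt{37168 + 98387618} = \sqrt{98424786}$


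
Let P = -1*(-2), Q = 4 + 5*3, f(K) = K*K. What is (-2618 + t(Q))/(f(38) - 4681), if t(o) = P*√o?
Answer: 2618/3237 - 2*√19/3237 ≈ 0.80608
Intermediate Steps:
f(K) = K²
Q = 19 (Q = 4 + 15 = 19)
P = 2
t(o) = 2*√o
(-2618 + t(Q))/(f(38) - 4681) = (-2618 + 2*√19)/(38² - 4681) = (-2618 + 2*√19)/(1444 - 4681) = (-2618 + 2*√19)/(-3237) = (-2618 + 2*√19)*(-1/3237) = 2618/3237 - 2*√19/3237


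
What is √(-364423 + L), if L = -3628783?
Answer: 7*I*√81494 ≈ 1998.3*I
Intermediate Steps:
√(-364423 + L) = √(-364423 - 3628783) = √(-3993206) = 7*I*√81494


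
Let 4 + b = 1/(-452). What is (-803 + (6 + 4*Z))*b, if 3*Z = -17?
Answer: 1482777/452 ≈ 3280.5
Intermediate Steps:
Z = -17/3 (Z = (⅓)*(-17) = -17/3 ≈ -5.6667)
b = -1809/452 (b = -4 + 1/(-452) = -4 - 1/452 = -1809/452 ≈ -4.0022)
(-803 + (6 + 4*Z))*b = (-803 + (6 + 4*(-17/3)))*(-1809/452) = (-803 + (6 - 68/3))*(-1809/452) = (-803 - 50/3)*(-1809/452) = -2459/3*(-1809/452) = 1482777/452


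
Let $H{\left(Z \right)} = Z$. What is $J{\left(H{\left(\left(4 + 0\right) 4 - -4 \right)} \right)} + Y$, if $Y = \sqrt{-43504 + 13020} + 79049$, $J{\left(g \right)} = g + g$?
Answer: $79089 + 2 i \sqrt{7621} \approx 79089.0 + 174.6 i$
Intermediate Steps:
$J{\left(g \right)} = 2 g$
$Y = 79049 + 2 i \sqrt{7621}$ ($Y = \sqrt{-30484} + 79049 = 2 i \sqrt{7621} + 79049 = 79049 + 2 i \sqrt{7621} \approx 79049.0 + 174.6 i$)
$J{\left(H{\left(\left(4 + 0\right) 4 - -4 \right)} \right)} + Y = 2 \left(\left(4 + 0\right) 4 - -4\right) + \left(79049 + 2 i \sqrt{7621}\right) = 2 \left(4 \cdot 4 + 4\right) + \left(79049 + 2 i \sqrt{7621}\right) = 2 \left(16 + 4\right) + \left(79049 + 2 i \sqrt{7621}\right) = 2 \cdot 20 + \left(79049 + 2 i \sqrt{7621}\right) = 40 + \left(79049 + 2 i \sqrt{7621}\right) = 79089 + 2 i \sqrt{7621}$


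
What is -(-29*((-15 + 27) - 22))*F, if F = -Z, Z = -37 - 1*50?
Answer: -25230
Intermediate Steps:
Z = -87 (Z = -37 - 50 = -87)
F = 87 (F = -1*(-87) = 87)
-(-29*((-15 + 27) - 22))*F = -(-29*((-15 + 27) - 22))*87 = -(-29*(12 - 22))*87 = -(-29*(-10))*87 = -290*87 = -1*25230 = -25230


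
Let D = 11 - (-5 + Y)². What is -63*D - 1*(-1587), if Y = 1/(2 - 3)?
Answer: 3162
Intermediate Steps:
Y = -1 (Y = 1/(-1) = -1)
D = -25 (D = 11 - (-5 - 1)² = 11 - 1*(-6)² = 11 - 1*36 = 11 - 36 = -25)
-63*D - 1*(-1587) = -63*(-25) - 1*(-1587) = 1575 + 1587 = 3162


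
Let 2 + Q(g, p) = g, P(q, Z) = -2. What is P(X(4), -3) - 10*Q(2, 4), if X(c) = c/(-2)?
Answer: -2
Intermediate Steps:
X(c) = -c/2 (X(c) = c*(-½) = -c/2)
Q(g, p) = -2 + g
P(X(4), -3) - 10*Q(2, 4) = -2 - 10*(-2 + 2) = -2 - 10*0 = -2 + 0 = -2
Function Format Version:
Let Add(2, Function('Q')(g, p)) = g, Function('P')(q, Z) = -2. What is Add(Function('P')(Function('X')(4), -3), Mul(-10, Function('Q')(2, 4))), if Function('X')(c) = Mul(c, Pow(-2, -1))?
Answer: -2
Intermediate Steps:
Function('X')(c) = Mul(Rational(-1, 2), c) (Function('X')(c) = Mul(c, Rational(-1, 2)) = Mul(Rational(-1, 2), c))
Function('Q')(g, p) = Add(-2, g)
Add(Function('P')(Function('X')(4), -3), Mul(-10, Function('Q')(2, 4))) = Add(-2, Mul(-10, Add(-2, 2))) = Add(-2, Mul(-10, 0)) = Add(-2, 0) = -2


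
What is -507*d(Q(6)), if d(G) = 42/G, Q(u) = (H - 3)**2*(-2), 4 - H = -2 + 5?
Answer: 10647/4 ≈ 2661.8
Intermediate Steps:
H = 1 (H = 4 - (-2 + 5) = 4 - 1*3 = 4 - 3 = 1)
Q(u) = -8 (Q(u) = (1 - 3)**2*(-2) = (-2)**2*(-2) = 4*(-2) = -8)
-507*d(Q(6)) = -21294/(-8) = -21294*(-1)/8 = -507*(-21/4) = 10647/4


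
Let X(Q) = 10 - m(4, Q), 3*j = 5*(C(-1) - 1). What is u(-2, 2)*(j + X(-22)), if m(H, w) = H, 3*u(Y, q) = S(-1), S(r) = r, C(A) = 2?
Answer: -23/9 ≈ -2.5556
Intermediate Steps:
u(Y, q) = -⅓ (u(Y, q) = (⅓)*(-1) = -⅓)
j = 5/3 (j = (5*(2 - 1))/3 = (5*1)/3 = (⅓)*5 = 5/3 ≈ 1.6667)
X(Q) = 6 (X(Q) = 10 - 1*4 = 10 - 4 = 6)
u(-2, 2)*(j + X(-22)) = -(5/3 + 6)/3 = -⅓*23/3 = -23/9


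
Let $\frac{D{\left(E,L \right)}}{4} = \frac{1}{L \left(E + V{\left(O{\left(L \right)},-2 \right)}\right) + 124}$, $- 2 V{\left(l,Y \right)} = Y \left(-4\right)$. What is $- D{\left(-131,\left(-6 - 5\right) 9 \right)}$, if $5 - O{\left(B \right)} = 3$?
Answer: $- \frac{4}{13489} \approx -0.00029654$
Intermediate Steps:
$O{\left(B \right)} = 2$ ($O{\left(B \right)} = 5 - 3 = 2$)
$V{\left(l,Y \right)} = 2 Y$ ($V{\left(l,Y \right)} = - \frac{Y \left(-4\right)}{2} = - \frac{\left(-4\right) Y}{2} = 2 Y$)
$D{\left(E,L \right)} = \frac{4}{124 + L \left(-4 + E\right)}$ ($D{\left(E,L \right)} = \frac{4}{L \left(E + 2 \left(-2\right)\right) + 124} = \frac{4}{L \left(E - 4\right) + 124} = \frac{4}{L \left(-4 + E\right) + 124} = \frac{4}{124 + L \left(-4 + E\right)}$)
$- D{\left(-131,\left(-6 - 5\right) 9 \right)} = - \frac{4}{124 - 4 \left(-6 - 5\right) 9 - 131 \left(-6 - 5\right) 9} = - \frac{4}{124 - 4 \left(\left(-11\right) 9\right) - 131 \left(\left(-11\right) 9\right)} = - \frac{4}{124 - -396 - -12969} = - \frac{4}{124 + 396 + 12969} = - \frac{4}{13489}$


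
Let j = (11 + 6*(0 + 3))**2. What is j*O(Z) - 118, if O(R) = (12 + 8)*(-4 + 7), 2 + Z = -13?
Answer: 50342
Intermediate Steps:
Z = -15 (Z = -2 - 13 = -15)
O(R) = 60 (O(R) = 20*3 = 60)
j = 841 (j = (11 + 6*3)**2 = (11 + 18)**2 = 29**2 = 841)
j*O(Z) - 118 = 841*60 - 118 = 50460 - 118 = 50342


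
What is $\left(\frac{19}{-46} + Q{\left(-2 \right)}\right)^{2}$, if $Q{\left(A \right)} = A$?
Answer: $\frac{12321}{2116} \approx 5.8228$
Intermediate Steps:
$\left(\frac{19}{-46} + Q{\left(-2 \right)}\right)^{2} = \left(\frac{19}{-46} - 2\right)^{2} = \left(19 \left(- \frac{1}{46}\right) - 2\right)^{2} = \left(- \frac{19}{46} - 2\right)^{2} = \left(- \frac{111}{46}\right)^{2} = \frac{12321}{2116}$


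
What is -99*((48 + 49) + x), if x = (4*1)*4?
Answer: -11187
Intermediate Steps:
x = 16 (x = 4*4 = 16)
-99*((48 + 49) + x) = -99*((48 + 49) + 16) = -99*(97 + 16) = -99*113 = -11187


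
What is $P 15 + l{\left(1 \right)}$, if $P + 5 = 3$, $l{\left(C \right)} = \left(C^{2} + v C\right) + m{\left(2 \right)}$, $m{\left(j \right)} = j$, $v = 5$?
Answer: $-22$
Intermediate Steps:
$l{\left(C \right)} = 2 + C^{2} + 5 C$ ($l{\left(C \right)} = \left(C^{2} + 5 C\right) + 2 = 2 + C^{2} + 5 C$)
$P = -2$ ($P = -5 + 3 = -2$)
$P 15 + l{\left(1 \right)} = \left(-2\right) 15 + \left(2 + 1^{2} + 5 \cdot 1\right) = -30 + \left(2 + 1 + 5\right) = -30 + 8 = -22$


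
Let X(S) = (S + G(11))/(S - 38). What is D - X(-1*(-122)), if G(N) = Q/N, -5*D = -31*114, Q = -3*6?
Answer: 814699/1155 ≈ 705.37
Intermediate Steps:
Q = -18
D = 3534/5 (D = -(-31)*114/5 = -⅕*(-3534) = 3534/5 ≈ 706.80)
G(N) = -18/N
X(S) = (-18/11 + S)/(-38 + S) (X(S) = (S - 18/11)/(S - 38) = (S - 18*1/11)/(-38 + S) = (S - 18/11)/(-38 + S) = (-18/11 + S)/(-38 + S))
D - X(-1*(-122)) = 3534/5 - (-18/11 - 1*(-122))/(-38 - 1*(-122)) = 3534/5 - (-18/11 + 122)/(-38 + 122) = 3534/5 - 1324/(84*11) = 3534/5 - 1*331/231 = 3534/5 - 331/231 = 814699/1155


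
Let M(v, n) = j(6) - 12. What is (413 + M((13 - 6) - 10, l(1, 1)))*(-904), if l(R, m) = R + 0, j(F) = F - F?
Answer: -362504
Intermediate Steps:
j(F) = 0
l(R, m) = R
M(v, n) = -12 (M(v, n) = 0 - 12 = -12)
(413 + M((13 - 6) - 10, l(1, 1)))*(-904) = (413 - 12)*(-904) = 401*(-904) = -362504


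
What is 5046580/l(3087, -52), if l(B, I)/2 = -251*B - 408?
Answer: -504658/155049 ≈ -3.2548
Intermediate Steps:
l(B, I) = -816 - 502*B (l(B, I) = 2*(-251*B - 408) = 2*(-408 - 251*B) = -816 - 502*B)
5046580/l(3087, -52) = 5046580/(-816 - 502*3087) = 5046580/(-816 - 1549674) = 5046580/(-1550490) = 5046580*(-1/1550490) = -504658/155049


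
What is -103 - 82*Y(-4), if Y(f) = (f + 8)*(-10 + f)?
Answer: 4489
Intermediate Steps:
Y(f) = (-10 + f)*(8 + f) (Y(f) = (8 + f)*(-10 + f) = (-10 + f)*(8 + f))
-103 - 82*Y(-4) = -103 - 82*(-80 + (-4)² - 2*(-4)) = -103 - 82*(-80 + 16 + 8) = -103 - 82*(-56) = -103 + 4592 = 4489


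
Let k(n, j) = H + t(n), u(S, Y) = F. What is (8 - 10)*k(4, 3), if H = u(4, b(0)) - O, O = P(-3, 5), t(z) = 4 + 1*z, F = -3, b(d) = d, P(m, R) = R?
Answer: 0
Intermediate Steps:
u(S, Y) = -3
t(z) = 4 + z
O = 5
H = -8 (H = -3 - 1*5 = -3 - 5 = -8)
k(n, j) = -4 + n (k(n, j) = -8 + (4 + n) = -4 + n)
(8 - 10)*k(4, 3) = (8 - 10)*(-4 + 4) = -2*0 = 0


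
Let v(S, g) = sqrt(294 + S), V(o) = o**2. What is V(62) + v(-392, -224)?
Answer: 3844 + 7*I*sqrt(2) ≈ 3844.0 + 9.8995*I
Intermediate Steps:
V(62) + v(-392, -224) = 62**2 + sqrt(294 - 392) = 3844 + sqrt(-98) = 3844 + 7*I*sqrt(2)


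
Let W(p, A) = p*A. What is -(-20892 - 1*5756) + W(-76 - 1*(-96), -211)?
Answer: 22428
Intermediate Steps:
W(p, A) = A*p
-(-20892 - 1*5756) + W(-76 - 1*(-96), -211) = -(-20892 - 1*5756) - 211*(-76 - 1*(-96)) = -(-20892 - 5756) - 211*(-76 + 96) = -1*(-26648) - 211*20 = 26648 - 4220 = 22428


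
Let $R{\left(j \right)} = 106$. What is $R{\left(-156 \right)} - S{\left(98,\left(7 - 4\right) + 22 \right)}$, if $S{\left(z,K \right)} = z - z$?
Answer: $106$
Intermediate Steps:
$S{\left(z,K \right)} = 0$
$R{\left(-156 \right)} - S{\left(98,\left(7 - 4\right) + 22 \right)} = 106 - 0 = 106 + 0 = 106$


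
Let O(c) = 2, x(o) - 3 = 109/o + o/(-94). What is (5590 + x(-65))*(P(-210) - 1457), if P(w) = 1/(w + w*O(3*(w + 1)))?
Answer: -31362456980399/3849300 ≈ -8.1476e+6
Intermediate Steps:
x(o) = 3 + 109/o - o/94 (x(o) = 3 + (109/o + o/(-94)) = 3 + (109/o + o*(-1/94)) = 3 + (109/o - o/94) = 3 + 109/o - o/94)
P(w) = 1/(3*w) (P(w) = 1/(w + w*2) = 1/(w + 2*w) = 1/(3*w))
(5590 + x(-65))*(P(-210) - 1457) = (5590 + (3 + 109/(-65) - 1/94*(-65)))*((1/3)/(-210) - 1457) = (5590 + (3 + 109*(-1/65) + 65/94))*((1/3)*(-1/210) - 1457) = (5590 + (3 - 109/65 + 65/94))*(-1/630 - 1457) = (5590 + 12309/6110)*(-917911/630) = (34167209/6110)*(-917911/630) = -31362456980399/3849300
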